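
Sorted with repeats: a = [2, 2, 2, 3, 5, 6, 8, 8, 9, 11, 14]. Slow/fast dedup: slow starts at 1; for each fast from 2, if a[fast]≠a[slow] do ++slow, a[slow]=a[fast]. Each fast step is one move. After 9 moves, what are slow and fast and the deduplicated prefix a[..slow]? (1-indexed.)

slow=1 fast=2: a[fast]=2=a[slow] dup, fast++
slow=1 fast=3: a[fast]=2=a[slow] dup, fast++
slow=1 fast=4: a[fast]=3≠a[slow]=2 write a[2]=3, slow++,fast++
slow=2 fast=5: a[fast]=5≠a[slow]=3 write a[3]=5, slow++,fast++
slow=3 fast=6: a[fast]=6≠a[slow]=5 write a[4]=6, slow++,fast++
slow=4 fast=7: a[fast]=8≠a[slow]=6 write a[5]=8, slow++,fast++
slow=5 fast=8: a[fast]=8=a[slow] dup, fast++
slow=5 fast=9: a[fast]=9≠a[slow]=8 write a[6]=9, slow++,fast++
slow=6 fast=10: a[fast]=11≠a[slow]=9 write a[7]=11, slow++,fast++

slow=7, fast=11, prefix=[2, 3, 5, 6, 8, 9, 11]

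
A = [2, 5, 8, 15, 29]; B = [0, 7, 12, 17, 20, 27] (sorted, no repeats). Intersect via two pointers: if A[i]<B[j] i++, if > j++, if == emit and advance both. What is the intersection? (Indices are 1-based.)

intersection = []

[i=1,j=1] 2>0 → j++
[i=1,j=2] 2<7 → i++
[i=2,j=2] 5<7 → i++
[i=3,j=2] 8>7 → j++
[i=3,j=3] 8<12 → i++
[i=4,j=3] 15>12 → j++
[i=4,j=4] 15<17 → i++
[i=5,j=4] 29>17 → j++
[i=5,j=5] 29>20 → j++
[i=5,j=6] 29>27 → j++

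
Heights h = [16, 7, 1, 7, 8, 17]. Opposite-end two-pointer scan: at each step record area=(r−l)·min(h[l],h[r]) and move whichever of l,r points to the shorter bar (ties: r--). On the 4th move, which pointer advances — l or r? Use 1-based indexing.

l

l=1 r=6: min(16,17)*5=80 best=80 *, l++
l=2 r=6: min(7,17)*4=28 best=80, l++
l=3 r=6: min(1,17)*3=3 best=80, l++
l=4 r=6: min(7,17)*2=14 best=80, l++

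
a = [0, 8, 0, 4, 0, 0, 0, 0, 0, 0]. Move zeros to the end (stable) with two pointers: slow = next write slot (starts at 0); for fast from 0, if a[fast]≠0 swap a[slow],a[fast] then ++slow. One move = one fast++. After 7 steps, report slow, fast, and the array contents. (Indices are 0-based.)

slow=0 fast=0: a[fast]=0, fast++
slow=0 fast=1: a[fast]=8≠0 swap→a[0]=8, slow++,fast++
slow=1 fast=2: a[fast]=0, fast++
slow=1 fast=3: a[fast]=4≠0 swap→a[1]=4, slow++,fast++
slow=2 fast=4: a[fast]=0, fast++
slow=2 fast=5: a[fast]=0, fast++
slow=2 fast=6: a[fast]=0, fast++

slow=2, fast=7, a=[8, 4, 0, 0, 0, 0, 0, 0, 0, 0]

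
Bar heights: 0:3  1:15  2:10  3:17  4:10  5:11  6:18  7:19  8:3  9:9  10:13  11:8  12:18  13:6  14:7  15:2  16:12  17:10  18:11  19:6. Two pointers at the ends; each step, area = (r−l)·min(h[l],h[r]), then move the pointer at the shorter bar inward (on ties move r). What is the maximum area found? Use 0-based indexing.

[0,19] min(3,6)*19=57 best=57 * → l++
[1,19] min(15,6)*18=108 best=108 * → r--
[1,18] min(15,11)*17=187 best=187 * → r--
[1,17] min(15,10)*16=160 best=187 → r--
[1,16] min(15,12)*15=180 best=187 → r--
[1,15] min(15,2)*14=28 best=187 → r--
[1,14] min(15,7)*13=91 best=187 → r--
[1,13] min(15,6)*12=72 best=187 → r--
[1,12] min(15,18)*11=165 best=187 → l++
[2,12] min(10,18)*10=100 best=187 → l++
[3,12] min(17,18)*9=153 best=187 → l++
[4,12] min(10,18)*8=80 best=187 → l++
[5,12] min(11,18)*7=77 best=187 → l++
[6,12] min(18,18)*6=108 best=187 → r--
[6,11] min(18,8)*5=40 best=187 → r--
[6,10] min(18,13)*4=52 best=187 → r--
[6,9] min(18,9)*3=27 best=187 → r--
[6,8] min(18,3)*2=6 best=187 → r--
[6,7] min(18,19)*1=18 best=187 → l++

max area = 187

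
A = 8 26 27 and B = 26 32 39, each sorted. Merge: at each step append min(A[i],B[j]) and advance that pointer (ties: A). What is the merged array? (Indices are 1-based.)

[i=1,j=1] A[i]=8<=B[j]=26 take 8 → i++
[i=2,j=1] A[i]=26<=B[j]=26 take 26 → i++
[i=3,j=1] A[i]=27>B[j]=26 take 26 → j++
[i=3,j=2] A[i]=27<=B[j]=32 take 27 → i++
[i=4,j=2] A done, take B[j]=32 → j++
[i=4,j=3] A done, take B[j]=39 → j++

[8, 26, 26, 27, 32, 39]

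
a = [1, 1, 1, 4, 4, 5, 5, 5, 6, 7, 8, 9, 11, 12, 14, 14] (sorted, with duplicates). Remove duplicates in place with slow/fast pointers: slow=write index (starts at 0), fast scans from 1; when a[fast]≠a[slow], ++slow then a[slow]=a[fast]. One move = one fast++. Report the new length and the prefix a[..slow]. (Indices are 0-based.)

(s=0,f=1) a[fast]=1=a[slow] dup → fast++
(s=0,f=2) a[fast]=1=a[slow] dup → fast++
(s=0,f=3) a[fast]=4≠a[slow]=1 write a[1]=4 → slow++,fast++
(s=1,f=4) a[fast]=4=a[slow] dup → fast++
(s=1,f=5) a[fast]=5≠a[slow]=4 write a[2]=5 → slow++,fast++
(s=2,f=6) a[fast]=5=a[slow] dup → fast++
(s=2,f=7) a[fast]=5=a[slow] dup → fast++
(s=2,f=8) a[fast]=6≠a[slow]=5 write a[3]=6 → slow++,fast++
(s=3,f=9) a[fast]=7≠a[slow]=6 write a[4]=7 → slow++,fast++
(s=4,f=10) a[fast]=8≠a[slow]=7 write a[5]=8 → slow++,fast++
(s=5,f=11) a[fast]=9≠a[slow]=8 write a[6]=9 → slow++,fast++
(s=6,f=12) a[fast]=11≠a[slow]=9 write a[7]=11 → slow++,fast++
(s=7,f=13) a[fast]=12≠a[slow]=11 write a[8]=12 → slow++,fast++
(s=8,f=14) a[fast]=14≠a[slow]=12 write a[9]=14 → slow++,fast++
(s=9,f=15) a[fast]=14=a[slow] dup → fast++

length 10; prefix = [1, 4, 5, 6, 7, 8, 9, 11, 12, 14]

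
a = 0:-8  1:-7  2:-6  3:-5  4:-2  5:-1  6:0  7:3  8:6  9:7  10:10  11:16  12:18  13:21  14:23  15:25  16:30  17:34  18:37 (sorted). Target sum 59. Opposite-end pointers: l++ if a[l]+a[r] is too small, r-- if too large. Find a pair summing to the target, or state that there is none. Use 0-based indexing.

[0,18] -8+37=29 <59 → l++
[1,18] -7+37=30 <59 → l++
[2,18] -6+37=31 <59 → l++
[3,18] -5+37=32 <59 → l++
[4,18] -2+37=35 <59 → l++
[5,18] -1+37=36 <59 → l++
[6,18] 0+37=37 <59 → l++
[7,18] 3+37=40 <59 → l++
[8,18] 6+37=43 <59 → l++
[9,18] 7+37=44 <59 → l++
[10,18] 10+37=47 <59 → l++
[11,18] 16+37=53 <59 → l++
[12,18] 18+37=55 <59 → l++
[13,18] 21+37=58 <59 → l++
[14,18] 23+37=60 >59 → r--
[14,17] 23+34=57 <59 → l++
[15,17] 25+34=59 → found

(25, 34)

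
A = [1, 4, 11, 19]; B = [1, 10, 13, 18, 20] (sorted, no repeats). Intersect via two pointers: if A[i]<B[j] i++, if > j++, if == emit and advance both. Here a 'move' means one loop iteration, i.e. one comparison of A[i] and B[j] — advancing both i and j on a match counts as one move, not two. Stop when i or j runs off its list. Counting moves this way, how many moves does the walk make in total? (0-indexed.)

i=0 j=0: 1==1 emit, i++,j++
i=1 j=1: 4<10, i++
i=2 j=1: 11>10, j++
i=2 j=2: 11<13, i++
i=3 j=2: 19>13, j++
i=3 j=3: 19>18, j++
i=3 j=4: 19<20, i++

7 moves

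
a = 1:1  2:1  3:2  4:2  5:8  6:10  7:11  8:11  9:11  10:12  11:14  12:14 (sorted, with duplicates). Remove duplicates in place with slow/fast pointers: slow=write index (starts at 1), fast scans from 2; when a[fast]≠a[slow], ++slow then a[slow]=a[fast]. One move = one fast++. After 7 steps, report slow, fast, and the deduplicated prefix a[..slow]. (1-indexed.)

(s=1,f=2) a[fast]=1=a[slow] dup → fast++
(s=1,f=3) a[fast]=2≠a[slow]=1 write a[2]=2 → slow++,fast++
(s=2,f=4) a[fast]=2=a[slow] dup → fast++
(s=2,f=5) a[fast]=8≠a[slow]=2 write a[3]=8 → slow++,fast++
(s=3,f=6) a[fast]=10≠a[slow]=8 write a[4]=10 → slow++,fast++
(s=4,f=7) a[fast]=11≠a[slow]=10 write a[5]=11 → slow++,fast++
(s=5,f=8) a[fast]=11=a[slow] dup → fast++

slow=5, fast=9, prefix=[1, 2, 8, 10, 11]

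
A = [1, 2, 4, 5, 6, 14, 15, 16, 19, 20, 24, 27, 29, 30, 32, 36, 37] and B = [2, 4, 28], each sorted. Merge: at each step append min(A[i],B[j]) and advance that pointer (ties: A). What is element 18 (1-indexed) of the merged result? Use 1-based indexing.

merged[18] = 32

i=1 j=1: A[i]=1<=B[j]=2 take 1, i++
i=2 j=1: A[i]=2<=B[j]=2 take 2, i++
i=3 j=1: A[i]=4>B[j]=2 take 2, j++
i=3 j=2: A[i]=4<=B[j]=4 take 4, i++
i=4 j=2: A[i]=5>B[j]=4 take 4, j++
i=4 j=3: A[i]=5<=B[j]=28 take 5, i++
i=5 j=3: A[i]=6<=B[j]=28 take 6, i++
i=6 j=3: A[i]=14<=B[j]=28 take 14, i++
i=7 j=3: A[i]=15<=B[j]=28 take 15, i++
i=8 j=3: A[i]=16<=B[j]=28 take 16, i++
i=9 j=3: A[i]=19<=B[j]=28 take 19, i++
i=10 j=3: A[i]=20<=B[j]=28 take 20, i++
i=11 j=3: A[i]=24<=B[j]=28 take 24, i++
i=12 j=3: A[i]=27<=B[j]=28 take 27, i++
i=13 j=3: A[i]=29>B[j]=28 take 28, j++
i=13 j=4: B done, take A[i]=29, i++
i=14 j=4: B done, take A[i]=30, i++
i=15 j=4: B done, take A[i]=32, i++
i=16 j=4: B done, take A[i]=36, i++
i=17 j=4: B done, take A[i]=37, i++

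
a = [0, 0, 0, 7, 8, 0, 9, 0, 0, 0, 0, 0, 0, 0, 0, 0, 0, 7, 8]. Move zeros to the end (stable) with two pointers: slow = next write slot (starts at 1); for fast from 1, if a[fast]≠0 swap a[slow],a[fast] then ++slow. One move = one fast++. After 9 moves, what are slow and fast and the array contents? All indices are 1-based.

slow=4, fast=10, a=[7, 8, 9, 0, 0, 0, 0, 0, 0, 0, 0, 0, 0, 0, 0, 0, 0, 7, 8]

(s=1,f=1) a[fast]=0 → fast++
(s=1,f=2) a[fast]=0 → fast++
(s=1,f=3) a[fast]=0 → fast++
(s=1,f=4) a[fast]=7≠0 swap→a[1]=7 → slow++,fast++
(s=2,f=5) a[fast]=8≠0 swap→a[2]=8 → slow++,fast++
(s=3,f=6) a[fast]=0 → fast++
(s=3,f=7) a[fast]=9≠0 swap→a[3]=9 → slow++,fast++
(s=4,f=8) a[fast]=0 → fast++
(s=4,f=9) a[fast]=0 → fast++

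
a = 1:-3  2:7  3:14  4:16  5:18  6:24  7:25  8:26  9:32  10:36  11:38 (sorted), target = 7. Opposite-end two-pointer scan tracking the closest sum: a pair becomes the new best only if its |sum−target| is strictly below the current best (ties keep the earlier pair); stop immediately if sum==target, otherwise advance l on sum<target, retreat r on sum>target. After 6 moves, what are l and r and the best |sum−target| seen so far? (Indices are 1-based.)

[1,11] -3+38=35 d=28 * → r--
[1,10] -3+36=33 d=26 * → r--
[1,9] -3+32=29 d=22 * → r--
[1,8] -3+26=23 d=16 * → r--
[1,7] -3+25=22 d=15 * → r--
[1,6] -3+24=21 d=14 * → r--

l=1, r=5, best |Δ|=14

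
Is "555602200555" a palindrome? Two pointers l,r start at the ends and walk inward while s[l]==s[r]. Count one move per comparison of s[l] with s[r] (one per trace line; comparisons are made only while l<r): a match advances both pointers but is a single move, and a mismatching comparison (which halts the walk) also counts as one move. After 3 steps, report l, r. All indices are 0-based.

l=3, r=8

[0,11] '5'=='5' → l++,r--
[1,10] '5'=='5' → l++,r--
[2,9] '5'=='5' → l++,r--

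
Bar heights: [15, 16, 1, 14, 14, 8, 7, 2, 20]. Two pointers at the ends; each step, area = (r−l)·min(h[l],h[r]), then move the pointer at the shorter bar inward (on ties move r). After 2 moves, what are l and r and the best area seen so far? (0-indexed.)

l=0 r=8: min(15,20)*8=120 best=120 *, l++
l=1 r=8: min(16,20)*7=112 best=120, l++

l=2, r=8, best area=120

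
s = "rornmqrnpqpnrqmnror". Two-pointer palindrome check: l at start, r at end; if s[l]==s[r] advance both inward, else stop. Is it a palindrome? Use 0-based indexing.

palindrome

l=0 r=18: 'r'=='r', l++,r--
l=1 r=17: 'o'=='o', l++,r--
l=2 r=16: 'r'=='r', l++,r--
l=3 r=15: 'n'=='n', l++,r--
l=4 r=14: 'm'=='m', l++,r--
l=5 r=13: 'q'=='q', l++,r--
l=6 r=12: 'r'=='r', l++,r--
l=7 r=11: 'n'=='n', l++,r--
l=8 r=10: 'p'=='p', l++,r--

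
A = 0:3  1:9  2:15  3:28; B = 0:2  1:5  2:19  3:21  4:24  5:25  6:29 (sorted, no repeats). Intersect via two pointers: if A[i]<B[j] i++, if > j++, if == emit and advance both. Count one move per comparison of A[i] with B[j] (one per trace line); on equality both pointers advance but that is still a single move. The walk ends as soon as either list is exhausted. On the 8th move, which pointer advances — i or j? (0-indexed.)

[i=0,j=0] 3>2 → j++
[i=0,j=1] 3<5 → i++
[i=1,j=1] 9>5 → j++
[i=1,j=2] 9<19 → i++
[i=2,j=2] 15<19 → i++
[i=3,j=2] 28>19 → j++
[i=3,j=3] 28>21 → j++
[i=3,j=4] 28>24 → j++

j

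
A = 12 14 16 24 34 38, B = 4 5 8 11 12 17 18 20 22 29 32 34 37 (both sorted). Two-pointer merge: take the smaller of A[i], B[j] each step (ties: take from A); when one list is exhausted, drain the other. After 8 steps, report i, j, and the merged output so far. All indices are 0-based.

i=3, j=5, merged so far=[4, 5, 8, 11, 12, 12, 14, 16]

[i=0,j=0] A[i]=12>B[j]=4 take 4 → j++
[i=0,j=1] A[i]=12>B[j]=5 take 5 → j++
[i=0,j=2] A[i]=12>B[j]=8 take 8 → j++
[i=0,j=3] A[i]=12>B[j]=11 take 11 → j++
[i=0,j=4] A[i]=12<=B[j]=12 take 12 → i++
[i=1,j=4] A[i]=14>B[j]=12 take 12 → j++
[i=1,j=5] A[i]=14<=B[j]=17 take 14 → i++
[i=2,j=5] A[i]=16<=B[j]=17 take 16 → i++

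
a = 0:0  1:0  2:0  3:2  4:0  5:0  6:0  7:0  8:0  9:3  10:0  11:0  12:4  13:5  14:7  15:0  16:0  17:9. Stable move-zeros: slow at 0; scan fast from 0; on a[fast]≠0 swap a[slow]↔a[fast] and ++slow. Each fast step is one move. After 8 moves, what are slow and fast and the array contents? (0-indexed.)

slow=1, fast=8, a=[2, 0, 0, 0, 0, 0, 0, 0, 0, 3, 0, 0, 4, 5, 7, 0, 0, 9]

slow=0 fast=0: a[fast]=0, fast++
slow=0 fast=1: a[fast]=0, fast++
slow=0 fast=2: a[fast]=0, fast++
slow=0 fast=3: a[fast]=2≠0 swap→a[0]=2, slow++,fast++
slow=1 fast=4: a[fast]=0, fast++
slow=1 fast=5: a[fast]=0, fast++
slow=1 fast=6: a[fast]=0, fast++
slow=1 fast=7: a[fast]=0, fast++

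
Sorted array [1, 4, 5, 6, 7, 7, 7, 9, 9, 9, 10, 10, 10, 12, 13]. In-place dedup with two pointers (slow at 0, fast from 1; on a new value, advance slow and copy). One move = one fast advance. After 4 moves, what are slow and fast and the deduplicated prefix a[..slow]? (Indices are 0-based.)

slow=4, fast=5, prefix=[1, 4, 5, 6, 7]

(s=0,f=1) a[fast]=4≠a[slow]=1 write a[1]=4 → slow++,fast++
(s=1,f=2) a[fast]=5≠a[slow]=4 write a[2]=5 → slow++,fast++
(s=2,f=3) a[fast]=6≠a[slow]=5 write a[3]=6 → slow++,fast++
(s=3,f=4) a[fast]=7≠a[slow]=6 write a[4]=7 → slow++,fast++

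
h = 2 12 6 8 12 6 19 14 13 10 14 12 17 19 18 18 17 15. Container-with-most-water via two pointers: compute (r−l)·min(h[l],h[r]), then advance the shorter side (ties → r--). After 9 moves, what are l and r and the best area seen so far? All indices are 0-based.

l=0 r=17: min(2,15)*17=34 best=34 *, l++
l=1 r=17: min(12,15)*16=192 best=192 *, l++
l=2 r=17: min(6,15)*15=90 best=192, l++
l=3 r=17: min(8,15)*14=112 best=192, l++
l=4 r=17: min(12,15)*13=156 best=192, l++
l=5 r=17: min(6,15)*12=72 best=192, l++
l=6 r=17: min(19,15)*11=165 best=192, r--
l=6 r=16: min(19,17)*10=170 best=192, r--
l=6 r=15: min(19,18)*9=162 best=192, r--

l=6, r=14, best area=192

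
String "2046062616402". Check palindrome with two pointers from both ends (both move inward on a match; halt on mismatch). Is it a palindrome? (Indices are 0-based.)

l=0 r=12: '2'=='2', l++,r--
l=1 r=11: '0'=='0', l++,r--
l=2 r=10: '4'=='4', l++,r--
l=3 r=9: '6'=='6', l++,r--
l=4 r=8: '0'!='1', stop

not a palindrome (mismatch at 4,8)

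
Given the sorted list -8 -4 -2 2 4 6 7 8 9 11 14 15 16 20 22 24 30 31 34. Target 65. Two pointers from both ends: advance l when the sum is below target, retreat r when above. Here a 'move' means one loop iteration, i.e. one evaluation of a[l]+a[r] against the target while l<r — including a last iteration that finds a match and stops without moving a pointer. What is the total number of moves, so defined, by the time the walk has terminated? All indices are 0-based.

l=0 r=18: -8+34=26 <65, l++
l=1 r=18: -4+34=30 <65, l++
l=2 r=18: -2+34=32 <65, l++
l=3 r=18: 2+34=36 <65, l++
l=4 r=18: 4+34=38 <65, l++
l=5 r=18: 6+34=40 <65, l++
l=6 r=18: 7+34=41 <65, l++
l=7 r=18: 8+34=42 <65, l++
l=8 r=18: 9+34=43 <65, l++
l=9 r=18: 11+34=45 <65, l++
l=10 r=18: 14+34=48 <65, l++
l=11 r=18: 15+34=49 <65, l++
l=12 r=18: 16+34=50 <65, l++
l=13 r=18: 20+34=54 <65, l++
l=14 r=18: 22+34=56 <65, l++
l=15 r=18: 24+34=58 <65, l++
l=16 r=18: 30+34=64 <65, l++
l=17 r=18: 31+34=65, found

18 moves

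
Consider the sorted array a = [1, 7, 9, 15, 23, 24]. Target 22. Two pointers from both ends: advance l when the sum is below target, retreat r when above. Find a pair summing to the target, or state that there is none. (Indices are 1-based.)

(7, 15)

l=1 r=6: 1+24=25 >22, r--
l=1 r=5: 1+23=24 >22, r--
l=1 r=4: 1+15=16 <22, l++
l=2 r=4: 7+15=22, found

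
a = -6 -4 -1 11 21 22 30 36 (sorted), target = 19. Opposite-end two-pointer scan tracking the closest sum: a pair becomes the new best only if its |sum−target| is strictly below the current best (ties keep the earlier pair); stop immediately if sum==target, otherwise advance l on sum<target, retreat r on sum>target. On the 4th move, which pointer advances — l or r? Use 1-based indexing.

l

l=1 r=8: -6+36=30 d=11 *, r--
l=1 r=7: -6+30=24 d=5 *, r--
l=1 r=6: -6+22=16 d=3 *, l++
l=2 r=6: -4+22=18 d=1 *, l++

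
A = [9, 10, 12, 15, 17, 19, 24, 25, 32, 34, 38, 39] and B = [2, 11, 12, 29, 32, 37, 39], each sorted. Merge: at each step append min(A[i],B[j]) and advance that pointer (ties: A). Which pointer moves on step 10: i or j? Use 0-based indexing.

i

i=0 j=0: A[i]=9>B[j]=2 take 2, j++
i=0 j=1: A[i]=9<=B[j]=11 take 9, i++
i=1 j=1: A[i]=10<=B[j]=11 take 10, i++
i=2 j=1: A[i]=12>B[j]=11 take 11, j++
i=2 j=2: A[i]=12<=B[j]=12 take 12, i++
i=3 j=2: A[i]=15>B[j]=12 take 12, j++
i=3 j=3: A[i]=15<=B[j]=29 take 15, i++
i=4 j=3: A[i]=17<=B[j]=29 take 17, i++
i=5 j=3: A[i]=19<=B[j]=29 take 19, i++
i=6 j=3: A[i]=24<=B[j]=29 take 24, i++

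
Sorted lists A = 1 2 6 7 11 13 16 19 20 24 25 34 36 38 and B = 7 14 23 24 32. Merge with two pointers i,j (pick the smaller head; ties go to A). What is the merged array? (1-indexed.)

[1, 2, 6, 7, 7, 11, 13, 14, 16, 19, 20, 23, 24, 24, 25, 32, 34, 36, 38]

[i=1,j=1] A[i]=1<=B[j]=7 take 1 → i++
[i=2,j=1] A[i]=2<=B[j]=7 take 2 → i++
[i=3,j=1] A[i]=6<=B[j]=7 take 6 → i++
[i=4,j=1] A[i]=7<=B[j]=7 take 7 → i++
[i=5,j=1] A[i]=11>B[j]=7 take 7 → j++
[i=5,j=2] A[i]=11<=B[j]=14 take 11 → i++
[i=6,j=2] A[i]=13<=B[j]=14 take 13 → i++
[i=7,j=2] A[i]=16>B[j]=14 take 14 → j++
[i=7,j=3] A[i]=16<=B[j]=23 take 16 → i++
[i=8,j=3] A[i]=19<=B[j]=23 take 19 → i++
[i=9,j=3] A[i]=20<=B[j]=23 take 20 → i++
[i=10,j=3] A[i]=24>B[j]=23 take 23 → j++
[i=10,j=4] A[i]=24<=B[j]=24 take 24 → i++
[i=11,j=4] A[i]=25>B[j]=24 take 24 → j++
[i=11,j=5] A[i]=25<=B[j]=32 take 25 → i++
[i=12,j=5] A[i]=34>B[j]=32 take 32 → j++
[i=12,j=6] B done, take A[i]=34 → i++
[i=13,j=6] B done, take A[i]=36 → i++
[i=14,j=6] B done, take A[i]=38 → i++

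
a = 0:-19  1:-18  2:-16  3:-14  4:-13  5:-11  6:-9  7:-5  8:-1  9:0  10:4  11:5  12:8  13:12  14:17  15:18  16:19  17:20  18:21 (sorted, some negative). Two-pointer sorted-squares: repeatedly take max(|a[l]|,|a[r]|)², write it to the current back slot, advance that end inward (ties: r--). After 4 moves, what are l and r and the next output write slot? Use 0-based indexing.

l=1, r=15, next write slot=14

l=0 r=18: |-19|<=|21| out[18]=441, r--
l=0 r=17: |-19|<=|20| out[17]=400, r--
l=0 r=16: |-19|<=|19| out[16]=361, r--
l=0 r=15: |-19|>|18| out[15]=361, l++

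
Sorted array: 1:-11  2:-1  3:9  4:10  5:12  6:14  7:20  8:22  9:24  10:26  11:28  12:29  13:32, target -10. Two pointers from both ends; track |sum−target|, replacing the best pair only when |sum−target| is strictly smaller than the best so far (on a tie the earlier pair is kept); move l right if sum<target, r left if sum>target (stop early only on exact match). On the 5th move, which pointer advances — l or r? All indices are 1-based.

r

[1,13] -11+32=21 d=31 * → r--
[1,12] -11+29=18 d=28 * → r--
[1,11] -11+28=17 d=27 * → r--
[1,10] -11+26=15 d=25 * → r--
[1,9] -11+24=13 d=23 * → r--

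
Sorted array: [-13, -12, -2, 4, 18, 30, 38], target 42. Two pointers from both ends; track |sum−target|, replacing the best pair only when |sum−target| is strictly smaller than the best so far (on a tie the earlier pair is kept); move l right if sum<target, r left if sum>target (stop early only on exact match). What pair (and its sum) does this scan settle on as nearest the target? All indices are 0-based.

pair (4, 38) with sum 42 (|Δ|=0)

l=0 r=6: -13+38=25 d=17 *, l++
l=1 r=6: -12+38=26 d=16 *, l++
l=2 r=6: -2+38=36 d=6 *, l++
l=3 r=6: 4+38=42 d=0 *, stop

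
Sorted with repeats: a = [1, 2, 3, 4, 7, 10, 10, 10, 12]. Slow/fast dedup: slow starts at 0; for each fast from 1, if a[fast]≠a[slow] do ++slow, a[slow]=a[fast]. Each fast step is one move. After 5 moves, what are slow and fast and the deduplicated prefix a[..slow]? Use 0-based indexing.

slow=5, fast=6, prefix=[1, 2, 3, 4, 7, 10]

(s=0,f=1) a[fast]=2≠a[slow]=1 write a[1]=2 → slow++,fast++
(s=1,f=2) a[fast]=3≠a[slow]=2 write a[2]=3 → slow++,fast++
(s=2,f=3) a[fast]=4≠a[slow]=3 write a[3]=4 → slow++,fast++
(s=3,f=4) a[fast]=7≠a[slow]=4 write a[4]=7 → slow++,fast++
(s=4,f=5) a[fast]=10≠a[slow]=7 write a[5]=10 → slow++,fast++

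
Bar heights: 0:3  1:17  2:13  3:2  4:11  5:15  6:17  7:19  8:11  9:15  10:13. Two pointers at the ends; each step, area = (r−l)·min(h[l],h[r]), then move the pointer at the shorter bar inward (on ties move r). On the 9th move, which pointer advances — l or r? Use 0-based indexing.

l

l=0 r=10: min(3,13)*10=30 best=30 *, l++
l=1 r=10: min(17,13)*9=117 best=117 *, r--
l=1 r=9: min(17,15)*8=120 best=120 *, r--
l=1 r=8: min(17,11)*7=77 best=120, r--
l=1 r=7: min(17,19)*6=102 best=120, l++
l=2 r=7: min(13,19)*5=65 best=120, l++
l=3 r=7: min(2,19)*4=8 best=120, l++
l=4 r=7: min(11,19)*3=33 best=120, l++
l=5 r=7: min(15,19)*2=30 best=120, l++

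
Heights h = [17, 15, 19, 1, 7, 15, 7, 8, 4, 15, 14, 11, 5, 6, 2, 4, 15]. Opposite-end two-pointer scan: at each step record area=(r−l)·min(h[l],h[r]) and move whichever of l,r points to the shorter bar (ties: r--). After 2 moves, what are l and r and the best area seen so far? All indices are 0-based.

l=0, r=14, best area=240

l=0 r=16: min(17,15)*16=240 best=240 *, r--
l=0 r=15: min(17,4)*15=60 best=240, r--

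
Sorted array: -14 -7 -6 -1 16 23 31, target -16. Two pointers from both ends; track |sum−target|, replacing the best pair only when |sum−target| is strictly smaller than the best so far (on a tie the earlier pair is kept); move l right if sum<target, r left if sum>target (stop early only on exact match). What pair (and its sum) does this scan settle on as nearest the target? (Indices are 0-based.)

pair (-14, -1) with sum -15 (|Δ|=1)

[0,6] -14+31=17 d=33 * → r--
[0,5] -14+23=9 d=25 * → r--
[0,4] -14+16=2 d=18 * → r--
[0,3] -14+-1=-15 d=1 * → r--
[0,2] -14+-6=-20 d=4 → l++
[1,2] -7+-6=-13 d=3 → r--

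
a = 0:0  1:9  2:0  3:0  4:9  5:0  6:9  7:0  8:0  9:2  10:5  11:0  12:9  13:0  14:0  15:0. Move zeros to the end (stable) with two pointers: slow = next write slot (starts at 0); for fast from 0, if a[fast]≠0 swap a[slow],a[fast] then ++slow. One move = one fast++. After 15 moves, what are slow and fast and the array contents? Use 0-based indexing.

slow=6, fast=15, a=[9, 9, 9, 2, 5, 9, 0, 0, 0, 0, 0, 0, 0, 0, 0, 0]

slow=0 fast=0: a[fast]=0, fast++
slow=0 fast=1: a[fast]=9≠0 swap→a[0]=9, slow++,fast++
slow=1 fast=2: a[fast]=0, fast++
slow=1 fast=3: a[fast]=0, fast++
slow=1 fast=4: a[fast]=9≠0 swap→a[1]=9, slow++,fast++
slow=2 fast=5: a[fast]=0, fast++
slow=2 fast=6: a[fast]=9≠0 swap→a[2]=9, slow++,fast++
slow=3 fast=7: a[fast]=0, fast++
slow=3 fast=8: a[fast]=0, fast++
slow=3 fast=9: a[fast]=2≠0 swap→a[3]=2, slow++,fast++
slow=4 fast=10: a[fast]=5≠0 swap→a[4]=5, slow++,fast++
slow=5 fast=11: a[fast]=0, fast++
slow=5 fast=12: a[fast]=9≠0 swap→a[5]=9, slow++,fast++
slow=6 fast=13: a[fast]=0, fast++
slow=6 fast=14: a[fast]=0, fast++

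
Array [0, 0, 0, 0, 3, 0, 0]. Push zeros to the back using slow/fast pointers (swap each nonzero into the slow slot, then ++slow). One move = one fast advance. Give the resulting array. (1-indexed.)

[3, 0, 0, 0, 0, 0, 0]

slow=1 fast=1: a[fast]=0, fast++
slow=1 fast=2: a[fast]=0, fast++
slow=1 fast=3: a[fast]=0, fast++
slow=1 fast=4: a[fast]=0, fast++
slow=1 fast=5: a[fast]=3≠0 swap→a[1]=3, slow++,fast++
slow=2 fast=6: a[fast]=0, fast++
slow=2 fast=7: a[fast]=0, fast++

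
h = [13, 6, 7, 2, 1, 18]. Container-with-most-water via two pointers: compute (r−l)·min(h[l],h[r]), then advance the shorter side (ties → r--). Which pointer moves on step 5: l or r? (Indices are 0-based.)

l=0 r=5: min(13,18)*5=65 best=65 *, l++
l=1 r=5: min(6,18)*4=24 best=65, l++
l=2 r=5: min(7,18)*3=21 best=65, l++
l=3 r=5: min(2,18)*2=4 best=65, l++
l=4 r=5: min(1,18)*1=1 best=65, l++

l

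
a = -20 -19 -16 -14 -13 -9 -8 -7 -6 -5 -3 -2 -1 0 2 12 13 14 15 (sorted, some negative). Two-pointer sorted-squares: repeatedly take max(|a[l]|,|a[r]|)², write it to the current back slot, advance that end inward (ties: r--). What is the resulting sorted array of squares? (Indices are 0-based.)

[0, 1, 4, 4, 9, 25, 36, 49, 64, 81, 144, 169, 169, 196, 196, 225, 256, 361, 400]

[0,18] |-20|>|15| out[18]=400 → l++
[1,18] |-19|>|15| out[17]=361 → l++
[2,18] |-16|>|15| out[16]=256 → l++
[3,18] |-14|<=|15| out[15]=225 → r--
[3,17] |-14|<=|14| out[14]=196 → r--
[3,16] |-14|>|13| out[13]=196 → l++
[4,16] |-13|<=|13| out[12]=169 → r--
[4,15] |-13|>|12| out[11]=169 → l++
[5,15] |-9|<=|12| out[10]=144 → r--
[5,14] |-9|>|2| out[9]=81 → l++
[6,14] |-8|>|2| out[8]=64 → l++
[7,14] |-7|>|2| out[7]=49 → l++
[8,14] |-6|>|2| out[6]=36 → l++
[9,14] |-5|>|2| out[5]=25 → l++
[10,14] |-3|>|2| out[4]=9 → l++
[11,14] |-2|<=|2| out[3]=4 → r--
[11,13] |-2|>|0| out[2]=4 → l++
[12,13] |-1|>|0| out[1]=1 → l++
[13,13] |0|<=|0| out[0]=0 → r--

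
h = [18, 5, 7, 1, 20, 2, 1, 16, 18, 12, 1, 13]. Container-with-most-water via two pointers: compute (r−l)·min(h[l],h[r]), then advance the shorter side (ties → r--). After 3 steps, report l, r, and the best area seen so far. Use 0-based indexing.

[0,11] min(18,13)*11=143 best=143 * → r--
[0,10] min(18,1)*10=10 best=143 → r--
[0,9] min(18,12)*9=108 best=143 → r--

l=0, r=8, best area=143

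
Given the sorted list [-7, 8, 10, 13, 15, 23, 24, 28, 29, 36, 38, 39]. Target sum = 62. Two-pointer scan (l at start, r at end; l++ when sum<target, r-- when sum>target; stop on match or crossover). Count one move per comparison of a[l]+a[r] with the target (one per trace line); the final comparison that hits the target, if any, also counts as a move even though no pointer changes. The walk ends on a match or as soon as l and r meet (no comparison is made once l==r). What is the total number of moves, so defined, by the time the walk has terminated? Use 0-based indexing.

6 moves

[0,11] -7+39=32 <62 → l++
[1,11] 8+39=47 <62 → l++
[2,11] 10+39=49 <62 → l++
[3,11] 13+39=52 <62 → l++
[4,11] 15+39=54 <62 → l++
[5,11] 23+39=62 → found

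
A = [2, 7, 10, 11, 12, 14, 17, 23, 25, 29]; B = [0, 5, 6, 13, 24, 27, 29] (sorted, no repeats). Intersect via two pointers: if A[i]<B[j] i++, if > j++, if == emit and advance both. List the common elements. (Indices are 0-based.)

intersection = [29]

i=0 j=0: 2>0, j++
i=0 j=1: 2<5, i++
i=1 j=1: 7>5, j++
i=1 j=2: 7>6, j++
i=1 j=3: 7<13, i++
i=2 j=3: 10<13, i++
i=3 j=3: 11<13, i++
i=4 j=3: 12<13, i++
i=5 j=3: 14>13, j++
i=5 j=4: 14<24, i++
i=6 j=4: 17<24, i++
i=7 j=4: 23<24, i++
i=8 j=4: 25>24, j++
i=8 j=5: 25<27, i++
i=9 j=5: 29>27, j++
i=9 j=6: 29==29 emit, i++,j++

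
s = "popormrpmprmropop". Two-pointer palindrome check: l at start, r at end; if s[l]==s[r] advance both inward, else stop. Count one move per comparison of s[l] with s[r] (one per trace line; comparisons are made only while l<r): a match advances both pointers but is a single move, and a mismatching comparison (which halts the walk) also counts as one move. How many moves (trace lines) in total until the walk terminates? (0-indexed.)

8 moves

[0,16] 'p'=='p' → l++,r--
[1,15] 'o'=='o' → l++,r--
[2,14] 'p'=='p' → l++,r--
[3,13] 'o'=='o' → l++,r--
[4,12] 'r'=='r' → l++,r--
[5,11] 'm'=='m' → l++,r--
[6,10] 'r'=='r' → l++,r--
[7,9] 'p'=='p' → l++,r--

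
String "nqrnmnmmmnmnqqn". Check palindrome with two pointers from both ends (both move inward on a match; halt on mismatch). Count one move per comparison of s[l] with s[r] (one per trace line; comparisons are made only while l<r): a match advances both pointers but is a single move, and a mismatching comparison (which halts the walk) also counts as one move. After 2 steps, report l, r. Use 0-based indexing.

l=2, r=12

l=0 r=14: 'n'=='n', l++,r--
l=1 r=13: 'q'=='q', l++,r--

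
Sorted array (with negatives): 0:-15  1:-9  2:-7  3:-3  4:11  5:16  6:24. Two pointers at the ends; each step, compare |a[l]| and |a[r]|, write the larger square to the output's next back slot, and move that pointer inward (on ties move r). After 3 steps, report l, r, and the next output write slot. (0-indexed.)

l=0 r=6: |-15|<=|24| out[6]=576, r--
l=0 r=5: |-15|<=|16| out[5]=256, r--
l=0 r=4: |-15|>|11| out[4]=225, l++

l=1, r=4, next write slot=3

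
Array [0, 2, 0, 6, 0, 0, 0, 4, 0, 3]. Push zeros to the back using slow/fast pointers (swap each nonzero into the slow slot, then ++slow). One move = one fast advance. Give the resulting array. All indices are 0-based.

slow=0 fast=0: a[fast]=0, fast++
slow=0 fast=1: a[fast]=2≠0 swap→a[0]=2, slow++,fast++
slow=1 fast=2: a[fast]=0, fast++
slow=1 fast=3: a[fast]=6≠0 swap→a[1]=6, slow++,fast++
slow=2 fast=4: a[fast]=0, fast++
slow=2 fast=5: a[fast]=0, fast++
slow=2 fast=6: a[fast]=0, fast++
slow=2 fast=7: a[fast]=4≠0 swap→a[2]=4, slow++,fast++
slow=3 fast=8: a[fast]=0, fast++
slow=3 fast=9: a[fast]=3≠0 swap→a[3]=3, slow++,fast++

[2, 6, 4, 3, 0, 0, 0, 0, 0, 0]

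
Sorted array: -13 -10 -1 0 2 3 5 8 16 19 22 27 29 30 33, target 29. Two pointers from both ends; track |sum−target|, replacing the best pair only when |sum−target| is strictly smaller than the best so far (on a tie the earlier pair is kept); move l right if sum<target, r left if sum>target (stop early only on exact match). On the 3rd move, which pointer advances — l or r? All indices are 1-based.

r

l=1 r=15: -13+33=20 d=9 *, l++
l=2 r=15: -10+33=23 d=6 *, l++
l=3 r=15: -1+33=32 d=3 *, r--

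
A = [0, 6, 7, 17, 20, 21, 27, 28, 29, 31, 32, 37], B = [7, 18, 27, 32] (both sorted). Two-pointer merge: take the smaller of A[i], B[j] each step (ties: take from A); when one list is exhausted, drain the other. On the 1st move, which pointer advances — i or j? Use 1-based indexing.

i

[i=1,j=1] A[i]=0<=B[j]=7 take 0 → i++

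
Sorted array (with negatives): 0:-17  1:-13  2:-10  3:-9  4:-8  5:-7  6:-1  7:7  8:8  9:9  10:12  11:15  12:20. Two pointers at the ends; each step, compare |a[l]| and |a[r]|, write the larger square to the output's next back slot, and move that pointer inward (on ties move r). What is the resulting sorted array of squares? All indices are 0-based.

l=0 r=12: |-17|<=|20| out[12]=400, r--
l=0 r=11: |-17|>|15| out[11]=289, l++
l=1 r=11: |-13|<=|15| out[10]=225, r--
l=1 r=10: |-13|>|12| out[9]=169, l++
l=2 r=10: |-10|<=|12| out[8]=144, r--
l=2 r=9: |-10|>|9| out[7]=100, l++
l=3 r=9: |-9|<=|9| out[6]=81, r--
l=3 r=8: |-9|>|8| out[5]=81, l++
l=4 r=8: |-8|<=|8| out[4]=64, r--
l=4 r=7: |-8|>|7| out[3]=64, l++
l=5 r=7: |-7|<=|7| out[2]=49, r--
l=5 r=6: |-7|>|-1| out[1]=49, l++
l=6 r=6: |-1|<=|-1| out[0]=1, r--

[1, 49, 49, 64, 64, 81, 81, 100, 144, 169, 225, 289, 400]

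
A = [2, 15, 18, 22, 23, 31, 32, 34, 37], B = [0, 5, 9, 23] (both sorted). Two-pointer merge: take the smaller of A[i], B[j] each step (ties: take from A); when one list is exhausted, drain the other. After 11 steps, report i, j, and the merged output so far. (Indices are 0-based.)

i=7, j=4, merged so far=[0, 2, 5, 9, 15, 18, 22, 23, 23, 31, 32]

i=0 j=0: A[i]=2>B[j]=0 take 0, j++
i=0 j=1: A[i]=2<=B[j]=5 take 2, i++
i=1 j=1: A[i]=15>B[j]=5 take 5, j++
i=1 j=2: A[i]=15>B[j]=9 take 9, j++
i=1 j=3: A[i]=15<=B[j]=23 take 15, i++
i=2 j=3: A[i]=18<=B[j]=23 take 18, i++
i=3 j=3: A[i]=22<=B[j]=23 take 22, i++
i=4 j=3: A[i]=23<=B[j]=23 take 23, i++
i=5 j=3: A[i]=31>B[j]=23 take 23, j++
i=5 j=4: B done, take A[i]=31, i++
i=6 j=4: B done, take A[i]=32, i++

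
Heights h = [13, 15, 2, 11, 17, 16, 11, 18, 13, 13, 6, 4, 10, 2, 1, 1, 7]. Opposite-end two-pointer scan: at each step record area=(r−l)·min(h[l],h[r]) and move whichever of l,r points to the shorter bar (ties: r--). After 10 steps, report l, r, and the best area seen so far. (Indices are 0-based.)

l=0 r=16: min(13,7)*16=112 best=112 *, r--
l=0 r=15: min(13,1)*15=15 best=112, r--
l=0 r=14: min(13,1)*14=14 best=112, r--
l=0 r=13: min(13,2)*13=26 best=112, r--
l=0 r=12: min(13,10)*12=120 best=120 *, r--
l=0 r=11: min(13,4)*11=44 best=120, r--
l=0 r=10: min(13,6)*10=60 best=120, r--
l=0 r=9: min(13,13)*9=117 best=120, r--
l=0 r=8: min(13,13)*8=104 best=120, r--
l=0 r=7: min(13,18)*7=91 best=120, l++

l=1, r=7, best area=120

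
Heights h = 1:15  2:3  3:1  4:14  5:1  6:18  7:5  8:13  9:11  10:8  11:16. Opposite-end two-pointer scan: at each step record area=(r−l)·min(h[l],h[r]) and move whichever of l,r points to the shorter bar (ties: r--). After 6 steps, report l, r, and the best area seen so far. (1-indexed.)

l=1 r=11: min(15,16)*10=150 best=150 *, l++
l=2 r=11: min(3,16)*9=27 best=150, l++
l=3 r=11: min(1,16)*8=8 best=150, l++
l=4 r=11: min(14,16)*7=98 best=150, l++
l=5 r=11: min(1,16)*6=6 best=150, l++
l=6 r=11: min(18,16)*5=80 best=150, r--

l=6, r=10, best area=150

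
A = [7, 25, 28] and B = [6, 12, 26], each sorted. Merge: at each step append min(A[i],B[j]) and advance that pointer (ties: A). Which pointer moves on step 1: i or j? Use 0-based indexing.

i=0 j=0: A[i]=7>B[j]=6 take 6, j++

j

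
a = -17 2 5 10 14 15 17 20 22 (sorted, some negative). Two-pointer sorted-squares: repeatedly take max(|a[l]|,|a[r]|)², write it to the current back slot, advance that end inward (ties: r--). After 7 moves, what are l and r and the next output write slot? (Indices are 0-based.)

l=1, r=2, next write slot=1

[0,8] |-17|<=|22| out[8]=484 → r--
[0,7] |-17|<=|20| out[7]=400 → r--
[0,6] |-17|<=|17| out[6]=289 → r--
[0,5] |-17|>|15| out[5]=289 → l++
[1,5] |2|<=|15| out[4]=225 → r--
[1,4] |2|<=|14| out[3]=196 → r--
[1,3] |2|<=|10| out[2]=100 → r--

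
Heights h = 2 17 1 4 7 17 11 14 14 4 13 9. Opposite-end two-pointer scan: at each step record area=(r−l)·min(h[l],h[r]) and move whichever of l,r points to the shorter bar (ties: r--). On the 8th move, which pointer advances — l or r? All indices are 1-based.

r

[1,12] min(2,9)*11=22 best=22 * → l++
[2,12] min(17,9)*10=90 best=90 * → r--
[2,11] min(17,13)*9=117 best=117 * → r--
[2,10] min(17,4)*8=32 best=117 → r--
[2,9] min(17,14)*7=98 best=117 → r--
[2,8] min(17,14)*6=84 best=117 → r--
[2,7] min(17,11)*5=55 best=117 → r--
[2,6] min(17,17)*4=68 best=117 → r--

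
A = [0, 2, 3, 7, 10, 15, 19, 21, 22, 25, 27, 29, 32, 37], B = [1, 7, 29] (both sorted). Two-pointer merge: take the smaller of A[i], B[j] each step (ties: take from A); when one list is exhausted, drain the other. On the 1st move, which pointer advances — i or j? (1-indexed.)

[i=1,j=1] A[i]=0<=B[j]=1 take 0 → i++

i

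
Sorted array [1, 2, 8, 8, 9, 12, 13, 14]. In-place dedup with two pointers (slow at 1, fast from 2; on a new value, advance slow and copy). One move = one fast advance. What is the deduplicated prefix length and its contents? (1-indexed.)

length 7; prefix = [1, 2, 8, 9, 12, 13, 14]

slow=1 fast=2: a[fast]=2≠a[slow]=1 write a[2]=2, slow++,fast++
slow=2 fast=3: a[fast]=8≠a[slow]=2 write a[3]=8, slow++,fast++
slow=3 fast=4: a[fast]=8=a[slow] dup, fast++
slow=3 fast=5: a[fast]=9≠a[slow]=8 write a[4]=9, slow++,fast++
slow=4 fast=6: a[fast]=12≠a[slow]=9 write a[5]=12, slow++,fast++
slow=5 fast=7: a[fast]=13≠a[slow]=12 write a[6]=13, slow++,fast++
slow=6 fast=8: a[fast]=14≠a[slow]=13 write a[7]=14, slow++,fast++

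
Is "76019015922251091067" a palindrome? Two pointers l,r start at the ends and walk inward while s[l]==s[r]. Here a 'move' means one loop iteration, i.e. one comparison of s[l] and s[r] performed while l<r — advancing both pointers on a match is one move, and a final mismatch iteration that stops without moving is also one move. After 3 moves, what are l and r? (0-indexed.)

l=0 r=19: '7'=='7', l++,r--
l=1 r=18: '6'=='6', l++,r--
l=2 r=17: '0'=='0', l++,r--

l=3, r=16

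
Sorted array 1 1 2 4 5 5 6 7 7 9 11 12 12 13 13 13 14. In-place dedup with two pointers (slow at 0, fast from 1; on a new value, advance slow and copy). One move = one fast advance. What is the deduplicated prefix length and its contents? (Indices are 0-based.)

length 11; prefix = [1, 2, 4, 5, 6, 7, 9, 11, 12, 13, 14]

(s=0,f=1) a[fast]=1=a[slow] dup → fast++
(s=0,f=2) a[fast]=2≠a[slow]=1 write a[1]=2 → slow++,fast++
(s=1,f=3) a[fast]=4≠a[slow]=2 write a[2]=4 → slow++,fast++
(s=2,f=4) a[fast]=5≠a[slow]=4 write a[3]=5 → slow++,fast++
(s=3,f=5) a[fast]=5=a[slow] dup → fast++
(s=3,f=6) a[fast]=6≠a[slow]=5 write a[4]=6 → slow++,fast++
(s=4,f=7) a[fast]=7≠a[slow]=6 write a[5]=7 → slow++,fast++
(s=5,f=8) a[fast]=7=a[slow] dup → fast++
(s=5,f=9) a[fast]=9≠a[slow]=7 write a[6]=9 → slow++,fast++
(s=6,f=10) a[fast]=11≠a[slow]=9 write a[7]=11 → slow++,fast++
(s=7,f=11) a[fast]=12≠a[slow]=11 write a[8]=12 → slow++,fast++
(s=8,f=12) a[fast]=12=a[slow] dup → fast++
(s=8,f=13) a[fast]=13≠a[slow]=12 write a[9]=13 → slow++,fast++
(s=9,f=14) a[fast]=13=a[slow] dup → fast++
(s=9,f=15) a[fast]=13=a[slow] dup → fast++
(s=9,f=16) a[fast]=14≠a[slow]=13 write a[10]=14 → slow++,fast++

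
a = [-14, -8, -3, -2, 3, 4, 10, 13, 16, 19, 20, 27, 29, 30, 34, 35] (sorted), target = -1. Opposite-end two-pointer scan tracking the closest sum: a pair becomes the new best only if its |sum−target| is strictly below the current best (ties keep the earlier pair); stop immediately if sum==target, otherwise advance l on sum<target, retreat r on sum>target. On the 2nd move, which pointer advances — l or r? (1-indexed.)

l=1 r=16: -14+35=21 d=22 *, r--
l=1 r=15: -14+34=20 d=21 *, r--

r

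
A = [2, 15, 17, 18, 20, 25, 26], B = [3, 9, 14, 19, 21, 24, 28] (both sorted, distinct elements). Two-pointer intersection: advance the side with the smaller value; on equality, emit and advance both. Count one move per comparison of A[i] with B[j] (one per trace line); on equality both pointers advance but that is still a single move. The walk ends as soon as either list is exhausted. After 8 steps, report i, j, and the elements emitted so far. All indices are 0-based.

i=4, j=4, emitted=[]

i=0 j=0: 2<3, i++
i=1 j=0: 15>3, j++
i=1 j=1: 15>9, j++
i=1 j=2: 15>14, j++
i=1 j=3: 15<19, i++
i=2 j=3: 17<19, i++
i=3 j=3: 18<19, i++
i=4 j=3: 20>19, j++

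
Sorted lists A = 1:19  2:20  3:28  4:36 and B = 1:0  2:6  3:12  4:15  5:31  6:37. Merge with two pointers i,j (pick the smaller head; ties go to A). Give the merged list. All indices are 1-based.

i=1 j=1: A[i]=19>B[j]=0 take 0, j++
i=1 j=2: A[i]=19>B[j]=6 take 6, j++
i=1 j=3: A[i]=19>B[j]=12 take 12, j++
i=1 j=4: A[i]=19>B[j]=15 take 15, j++
i=1 j=5: A[i]=19<=B[j]=31 take 19, i++
i=2 j=5: A[i]=20<=B[j]=31 take 20, i++
i=3 j=5: A[i]=28<=B[j]=31 take 28, i++
i=4 j=5: A[i]=36>B[j]=31 take 31, j++
i=4 j=6: A[i]=36<=B[j]=37 take 36, i++
i=5 j=6: A done, take B[j]=37, j++

[0, 6, 12, 15, 19, 20, 28, 31, 36, 37]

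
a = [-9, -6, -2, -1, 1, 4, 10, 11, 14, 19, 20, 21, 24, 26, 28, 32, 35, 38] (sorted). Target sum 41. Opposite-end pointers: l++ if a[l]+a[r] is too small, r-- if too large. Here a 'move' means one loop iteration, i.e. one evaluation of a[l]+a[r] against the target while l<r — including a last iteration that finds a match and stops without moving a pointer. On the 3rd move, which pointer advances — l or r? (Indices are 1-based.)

[1,18] -9+38=29 <41 → l++
[2,18] -6+38=32 <41 → l++
[3,18] -2+38=36 <41 → l++

l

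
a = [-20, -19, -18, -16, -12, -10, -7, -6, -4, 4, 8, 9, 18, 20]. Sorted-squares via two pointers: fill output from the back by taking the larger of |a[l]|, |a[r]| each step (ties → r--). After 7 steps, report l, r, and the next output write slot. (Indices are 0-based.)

l=0 r=13: |-20|<=|20| out[13]=400, r--
l=0 r=12: |-20|>|18| out[12]=400, l++
l=1 r=12: |-19|>|18| out[11]=361, l++
l=2 r=12: |-18|<=|18| out[10]=324, r--
l=2 r=11: |-18|>|9| out[9]=324, l++
l=3 r=11: |-16|>|9| out[8]=256, l++
l=4 r=11: |-12|>|9| out[7]=144, l++

l=5, r=11, next write slot=6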